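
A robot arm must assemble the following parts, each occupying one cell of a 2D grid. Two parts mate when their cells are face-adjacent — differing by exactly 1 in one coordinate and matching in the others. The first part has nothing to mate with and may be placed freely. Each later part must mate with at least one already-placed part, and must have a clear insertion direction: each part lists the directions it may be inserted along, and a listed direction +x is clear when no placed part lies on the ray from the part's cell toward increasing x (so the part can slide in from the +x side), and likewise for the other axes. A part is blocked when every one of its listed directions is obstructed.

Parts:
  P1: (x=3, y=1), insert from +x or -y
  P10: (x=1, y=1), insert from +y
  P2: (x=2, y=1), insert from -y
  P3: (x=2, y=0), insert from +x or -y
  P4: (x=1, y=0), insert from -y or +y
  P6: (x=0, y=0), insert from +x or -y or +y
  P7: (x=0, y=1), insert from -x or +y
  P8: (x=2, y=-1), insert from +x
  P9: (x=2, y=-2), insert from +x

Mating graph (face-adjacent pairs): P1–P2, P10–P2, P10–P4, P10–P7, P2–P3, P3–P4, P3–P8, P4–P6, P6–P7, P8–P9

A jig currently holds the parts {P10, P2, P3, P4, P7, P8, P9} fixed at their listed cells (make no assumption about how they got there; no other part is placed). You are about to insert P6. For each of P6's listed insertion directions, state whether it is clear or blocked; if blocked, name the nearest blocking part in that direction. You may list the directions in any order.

+x: blocked by P4; +y: blocked by P7; -y: clear

+x: nearest on ray is P4@(1, 0) ⇒ blocked
-y: ray from P6(0, 0) has no placed part ⇒ clear
+y: nearest on ray is P7@(0, 1) ⇒ blocked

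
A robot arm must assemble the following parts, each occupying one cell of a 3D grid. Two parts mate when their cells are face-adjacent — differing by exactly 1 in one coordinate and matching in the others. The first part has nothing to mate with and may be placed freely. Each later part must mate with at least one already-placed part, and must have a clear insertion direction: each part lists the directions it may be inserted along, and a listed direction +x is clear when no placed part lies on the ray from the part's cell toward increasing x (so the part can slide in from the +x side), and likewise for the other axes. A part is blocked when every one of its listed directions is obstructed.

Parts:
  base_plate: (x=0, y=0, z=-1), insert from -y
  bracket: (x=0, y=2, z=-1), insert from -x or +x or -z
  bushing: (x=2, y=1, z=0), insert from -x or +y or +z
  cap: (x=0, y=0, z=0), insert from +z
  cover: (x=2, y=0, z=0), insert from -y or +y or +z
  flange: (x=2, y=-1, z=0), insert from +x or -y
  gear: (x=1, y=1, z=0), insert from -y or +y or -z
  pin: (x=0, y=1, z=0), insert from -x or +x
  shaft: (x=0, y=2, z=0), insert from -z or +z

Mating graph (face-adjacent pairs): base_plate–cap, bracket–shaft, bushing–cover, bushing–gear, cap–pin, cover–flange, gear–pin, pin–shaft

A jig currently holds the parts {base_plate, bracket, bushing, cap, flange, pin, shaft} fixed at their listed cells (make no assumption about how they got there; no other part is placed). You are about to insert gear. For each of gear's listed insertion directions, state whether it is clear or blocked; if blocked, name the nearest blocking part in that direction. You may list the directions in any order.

-y: ray from gear(1, 1, 0) has no placed part ⇒ clear
+y: ray from gear(1, 1, 0) has no placed part ⇒ clear
-z: ray from gear(1, 1, 0) has no placed part ⇒ clear

+y: clear; -y: clear; -z: clear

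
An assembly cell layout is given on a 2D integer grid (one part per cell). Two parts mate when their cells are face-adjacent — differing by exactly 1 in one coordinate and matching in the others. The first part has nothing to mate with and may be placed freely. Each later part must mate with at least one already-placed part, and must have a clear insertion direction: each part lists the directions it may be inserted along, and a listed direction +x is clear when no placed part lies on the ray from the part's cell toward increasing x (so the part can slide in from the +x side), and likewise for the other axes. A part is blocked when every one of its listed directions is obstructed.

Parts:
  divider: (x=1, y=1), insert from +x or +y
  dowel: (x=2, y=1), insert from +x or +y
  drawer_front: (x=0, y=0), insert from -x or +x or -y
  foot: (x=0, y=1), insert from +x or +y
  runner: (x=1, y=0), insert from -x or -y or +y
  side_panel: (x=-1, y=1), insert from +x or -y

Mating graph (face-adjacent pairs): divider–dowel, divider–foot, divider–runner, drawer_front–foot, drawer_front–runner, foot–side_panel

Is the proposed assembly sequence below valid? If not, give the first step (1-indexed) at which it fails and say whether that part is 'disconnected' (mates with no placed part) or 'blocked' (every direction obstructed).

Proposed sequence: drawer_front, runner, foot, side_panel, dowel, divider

1. drawer_front@(0, 0) [-x clear] — {drawer_front}
2. runner@(1, 0) [-y clear] — {drawer_front, runner}
3. foot@(0, 1) [+x clear] — {drawer_front, foot, runner}
4. side_panel@(-1, 1) [-y clear] — {drawer_front, foot, runner, side_panel}
5. dowel@(2, 1) — no placed neighbour ⇒ disconnected

Invalid at step 5 (disconnected)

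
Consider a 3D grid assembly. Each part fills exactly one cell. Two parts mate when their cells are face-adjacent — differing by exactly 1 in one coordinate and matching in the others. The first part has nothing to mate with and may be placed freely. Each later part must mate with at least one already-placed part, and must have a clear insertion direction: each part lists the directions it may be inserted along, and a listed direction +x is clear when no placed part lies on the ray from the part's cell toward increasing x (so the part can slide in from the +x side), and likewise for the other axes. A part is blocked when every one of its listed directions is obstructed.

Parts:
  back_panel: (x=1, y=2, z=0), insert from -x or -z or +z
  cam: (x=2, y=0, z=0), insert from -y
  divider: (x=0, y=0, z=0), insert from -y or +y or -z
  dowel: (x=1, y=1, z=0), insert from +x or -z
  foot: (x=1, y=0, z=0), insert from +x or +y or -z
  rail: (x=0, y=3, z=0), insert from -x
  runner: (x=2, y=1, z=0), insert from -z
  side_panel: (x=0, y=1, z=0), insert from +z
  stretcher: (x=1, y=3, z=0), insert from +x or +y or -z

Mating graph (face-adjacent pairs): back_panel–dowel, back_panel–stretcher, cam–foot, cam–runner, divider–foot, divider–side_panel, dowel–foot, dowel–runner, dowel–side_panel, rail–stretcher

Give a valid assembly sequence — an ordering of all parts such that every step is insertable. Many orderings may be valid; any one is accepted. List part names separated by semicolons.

dowel; runner; side_panel; cam; divider; foot; back_panel; stretcher; rail

1. dowel@(1, 1, 0) [+x clear] — {dowel}
2. runner@(2, 1, 0) [-z clear] — {dowel, runner}
3. side_panel@(0, 1, 0) [+z clear] — {dowel, runner, side_panel}
4. cam@(2, 0, 0) [-y clear] — {cam, dowel, runner, side_panel}
5. divider@(0, 0, 0) [-y clear] — {cam, divider, dowel, runner, side_panel}
6. foot@(1, 0, 0) [-z clear] — {cam, divider, dowel, foot, runner, side_panel}
7. back_panel@(1, 2, 0) [-x clear] — {back_panel, cam, divider, dowel, foot, runner, side_panel}
8. stretcher@(1, 3, 0) [+x clear] — {back_panel, cam, divider, dowel, foot, runner, side_panel, stretcher}
9. rail@(0, 3, 0) [-x clear] — {back_panel, cam, divider, dowel, foot, rail, runner, side_panel, stretcher}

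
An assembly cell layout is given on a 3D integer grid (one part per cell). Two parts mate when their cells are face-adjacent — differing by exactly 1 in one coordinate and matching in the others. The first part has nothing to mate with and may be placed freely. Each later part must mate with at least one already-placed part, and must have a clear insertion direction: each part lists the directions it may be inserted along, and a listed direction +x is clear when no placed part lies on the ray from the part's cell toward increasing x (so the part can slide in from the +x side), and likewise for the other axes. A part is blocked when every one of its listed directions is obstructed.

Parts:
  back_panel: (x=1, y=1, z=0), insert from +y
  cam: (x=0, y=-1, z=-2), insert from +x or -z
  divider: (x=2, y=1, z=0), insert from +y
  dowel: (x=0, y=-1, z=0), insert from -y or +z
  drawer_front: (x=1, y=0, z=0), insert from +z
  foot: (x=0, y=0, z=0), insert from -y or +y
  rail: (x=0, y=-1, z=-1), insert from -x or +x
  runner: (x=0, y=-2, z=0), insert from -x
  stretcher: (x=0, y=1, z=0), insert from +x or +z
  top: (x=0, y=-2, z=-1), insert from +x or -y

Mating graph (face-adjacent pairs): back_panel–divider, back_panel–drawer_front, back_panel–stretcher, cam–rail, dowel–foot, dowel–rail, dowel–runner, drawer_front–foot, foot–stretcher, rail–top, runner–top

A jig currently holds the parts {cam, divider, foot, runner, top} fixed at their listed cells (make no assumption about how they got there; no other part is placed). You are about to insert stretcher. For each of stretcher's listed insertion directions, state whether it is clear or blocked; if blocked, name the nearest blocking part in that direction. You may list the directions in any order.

+x: nearest on ray is divider@(2, 1, 0) ⇒ blocked
+z: ray from stretcher(0, 1, 0) has no placed part ⇒ clear

+x: blocked by divider; +z: clear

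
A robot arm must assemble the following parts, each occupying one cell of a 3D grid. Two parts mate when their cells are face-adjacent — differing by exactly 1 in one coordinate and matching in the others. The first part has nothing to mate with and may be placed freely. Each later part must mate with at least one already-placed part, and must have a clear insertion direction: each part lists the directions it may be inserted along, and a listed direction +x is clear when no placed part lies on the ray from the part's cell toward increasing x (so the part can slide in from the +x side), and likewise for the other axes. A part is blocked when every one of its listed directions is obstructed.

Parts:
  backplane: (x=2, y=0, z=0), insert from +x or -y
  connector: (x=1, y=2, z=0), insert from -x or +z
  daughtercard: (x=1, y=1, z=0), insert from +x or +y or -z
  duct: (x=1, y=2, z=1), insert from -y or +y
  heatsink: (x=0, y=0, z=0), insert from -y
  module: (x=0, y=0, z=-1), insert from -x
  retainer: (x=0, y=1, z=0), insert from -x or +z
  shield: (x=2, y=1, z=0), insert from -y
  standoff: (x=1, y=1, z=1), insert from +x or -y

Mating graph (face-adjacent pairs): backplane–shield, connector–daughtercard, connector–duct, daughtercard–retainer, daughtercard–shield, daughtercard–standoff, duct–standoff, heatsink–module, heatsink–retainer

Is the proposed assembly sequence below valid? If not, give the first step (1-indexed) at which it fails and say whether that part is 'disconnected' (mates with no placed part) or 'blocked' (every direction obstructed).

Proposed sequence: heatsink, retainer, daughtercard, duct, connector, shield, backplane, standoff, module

1. heatsink@(0, 0, 0) [-y clear] — {heatsink}
2. retainer@(0, 1, 0) [-x clear] — {heatsink, retainer}
3. daughtercard@(1, 1, 0) [+x clear] — {daughtercard, heatsink, retainer}
4. duct@(1, 2, 1) — no placed neighbour ⇒ disconnected

Invalid at step 4 (disconnected)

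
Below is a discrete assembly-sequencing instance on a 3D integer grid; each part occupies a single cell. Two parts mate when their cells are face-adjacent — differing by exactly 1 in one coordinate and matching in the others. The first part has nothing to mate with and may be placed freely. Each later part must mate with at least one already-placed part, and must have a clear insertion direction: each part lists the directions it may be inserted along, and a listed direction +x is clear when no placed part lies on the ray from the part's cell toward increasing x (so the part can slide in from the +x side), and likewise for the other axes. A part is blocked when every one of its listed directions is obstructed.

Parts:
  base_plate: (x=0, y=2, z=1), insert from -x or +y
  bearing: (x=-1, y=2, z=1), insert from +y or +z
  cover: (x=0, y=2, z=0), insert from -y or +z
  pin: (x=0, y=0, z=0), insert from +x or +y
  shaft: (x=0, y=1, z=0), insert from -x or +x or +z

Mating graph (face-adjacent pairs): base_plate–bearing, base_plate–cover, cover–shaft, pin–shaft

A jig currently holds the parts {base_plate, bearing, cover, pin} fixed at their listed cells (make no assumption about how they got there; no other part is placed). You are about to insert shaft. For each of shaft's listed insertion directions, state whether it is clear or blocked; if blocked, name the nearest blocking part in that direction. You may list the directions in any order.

-x: ray from shaft(0, 1, 0) has no placed part ⇒ clear
+x: ray from shaft(0, 1, 0) has no placed part ⇒ clear
+z: ray from shaft(0, 1, 0) has no placed part ⇒ clear

+x: clear; +z: clear; -x: clear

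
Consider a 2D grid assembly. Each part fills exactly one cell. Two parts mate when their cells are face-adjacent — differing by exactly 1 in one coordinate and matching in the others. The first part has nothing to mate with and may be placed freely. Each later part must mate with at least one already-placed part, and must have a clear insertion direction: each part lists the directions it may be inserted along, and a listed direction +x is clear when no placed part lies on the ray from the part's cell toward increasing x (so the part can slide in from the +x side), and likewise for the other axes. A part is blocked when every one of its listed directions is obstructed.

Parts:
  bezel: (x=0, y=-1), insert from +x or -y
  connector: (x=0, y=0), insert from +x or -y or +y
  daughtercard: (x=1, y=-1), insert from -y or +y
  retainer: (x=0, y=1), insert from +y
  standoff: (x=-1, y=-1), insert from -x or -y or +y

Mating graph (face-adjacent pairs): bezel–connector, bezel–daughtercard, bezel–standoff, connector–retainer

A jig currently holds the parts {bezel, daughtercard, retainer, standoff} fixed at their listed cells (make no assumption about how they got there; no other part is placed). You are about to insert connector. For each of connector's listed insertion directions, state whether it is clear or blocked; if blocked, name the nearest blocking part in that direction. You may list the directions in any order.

+x: ray from connector(0, 0) has no placed part ⇒ clear
-y: nearest on ray is bezel@(0, -1) ⇒ blocked
+y: nearest on ray is retainer@(0, 1) ⇒ blocked

+x: clear; +y: blocked by retainer; -y: blocked by bezel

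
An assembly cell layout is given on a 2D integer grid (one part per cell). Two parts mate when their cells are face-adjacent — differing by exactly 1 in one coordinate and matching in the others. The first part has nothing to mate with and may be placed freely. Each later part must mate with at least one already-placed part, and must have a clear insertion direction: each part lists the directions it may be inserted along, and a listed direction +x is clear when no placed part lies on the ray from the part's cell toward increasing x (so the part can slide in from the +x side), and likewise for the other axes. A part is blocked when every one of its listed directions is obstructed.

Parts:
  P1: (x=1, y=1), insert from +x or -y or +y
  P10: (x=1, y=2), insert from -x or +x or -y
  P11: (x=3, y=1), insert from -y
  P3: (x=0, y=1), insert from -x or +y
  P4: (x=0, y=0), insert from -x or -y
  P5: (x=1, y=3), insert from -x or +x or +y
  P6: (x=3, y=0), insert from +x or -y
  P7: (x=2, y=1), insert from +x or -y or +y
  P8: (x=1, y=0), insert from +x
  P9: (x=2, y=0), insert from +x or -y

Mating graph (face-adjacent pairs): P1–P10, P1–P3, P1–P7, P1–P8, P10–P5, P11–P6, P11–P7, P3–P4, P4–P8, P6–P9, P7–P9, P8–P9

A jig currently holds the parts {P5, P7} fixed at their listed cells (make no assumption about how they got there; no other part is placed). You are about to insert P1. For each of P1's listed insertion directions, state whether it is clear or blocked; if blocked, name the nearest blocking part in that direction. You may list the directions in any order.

+x: blocked by P7; +y: blocked by P5; -y: clear

+x: nearest on ray is P7@(2, 1) ⇒ blocked
-y: ray from P1(1, 1) has no placed part ⇒ clear
+y: nearest on ray is P5@(1, 3) ⇒ blocked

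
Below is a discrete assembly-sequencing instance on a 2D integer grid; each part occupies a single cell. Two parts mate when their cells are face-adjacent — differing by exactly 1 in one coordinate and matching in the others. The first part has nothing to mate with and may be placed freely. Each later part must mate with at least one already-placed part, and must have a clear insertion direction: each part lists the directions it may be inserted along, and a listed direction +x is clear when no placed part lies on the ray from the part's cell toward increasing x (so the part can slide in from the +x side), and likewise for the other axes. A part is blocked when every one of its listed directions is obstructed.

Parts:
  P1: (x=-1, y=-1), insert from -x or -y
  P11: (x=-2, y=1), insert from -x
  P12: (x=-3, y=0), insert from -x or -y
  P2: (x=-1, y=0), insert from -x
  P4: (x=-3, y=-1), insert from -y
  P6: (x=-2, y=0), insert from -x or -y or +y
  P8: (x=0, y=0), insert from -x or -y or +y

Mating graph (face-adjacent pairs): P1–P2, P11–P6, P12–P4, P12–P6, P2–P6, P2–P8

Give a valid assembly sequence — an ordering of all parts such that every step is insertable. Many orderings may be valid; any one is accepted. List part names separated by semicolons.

P8; P2; P6; P11; P1; P12; P4

1. P8@(0, 0) [-x clear] — {P8}
2. P2@(-1, 0) [-x clear] — {P2, P8}
3. P6@(-2, 0) [-x clear] — {P2, P6, P8}
4. P11@(-2, 1) [-x clear] — {P11, P2, P6, P8}
5. P1@(-1, -1) [-x clear] — {P1, P11, P2, P6, P8}
6. P12@(-3, 0) [-x clear] — {P1, P11, P12, P2, P6, P8}
7. P4@(-3, -1) [-y clear] — {P1, P11, P12, P2, P4, P6, P8}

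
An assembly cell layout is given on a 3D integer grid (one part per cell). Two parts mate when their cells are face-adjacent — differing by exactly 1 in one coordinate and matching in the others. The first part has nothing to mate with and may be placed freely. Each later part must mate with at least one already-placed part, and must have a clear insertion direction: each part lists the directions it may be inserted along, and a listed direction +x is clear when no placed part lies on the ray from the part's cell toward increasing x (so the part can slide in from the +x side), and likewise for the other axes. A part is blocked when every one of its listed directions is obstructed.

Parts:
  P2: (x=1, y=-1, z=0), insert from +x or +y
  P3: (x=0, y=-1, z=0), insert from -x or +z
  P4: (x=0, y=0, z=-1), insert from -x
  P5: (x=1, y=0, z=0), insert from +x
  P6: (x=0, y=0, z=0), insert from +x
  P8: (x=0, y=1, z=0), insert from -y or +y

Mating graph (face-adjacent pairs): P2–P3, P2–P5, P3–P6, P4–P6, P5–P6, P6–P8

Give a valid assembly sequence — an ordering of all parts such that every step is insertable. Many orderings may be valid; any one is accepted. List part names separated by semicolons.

P3; P2; P6; P5; P8; P4

1. P3@(0, -1, 0) [-x clear] — {P3}
2. P2@(1, -1, 0) [+x clear] — {P2, P3}
3. P6@(0, 0, 0) [+x clear] — {P2, P3, P6}
4. P5@(1, 0, 0) [+x clear] — {P2, P3, P5, P6}
5. P8@(0, 1, 0) [+y clear] — {P2, P3, P5, P6, P8}
6. P4@(0, 0, -1) [-x clear] — {P2, P3, P4, P5, P6, P8}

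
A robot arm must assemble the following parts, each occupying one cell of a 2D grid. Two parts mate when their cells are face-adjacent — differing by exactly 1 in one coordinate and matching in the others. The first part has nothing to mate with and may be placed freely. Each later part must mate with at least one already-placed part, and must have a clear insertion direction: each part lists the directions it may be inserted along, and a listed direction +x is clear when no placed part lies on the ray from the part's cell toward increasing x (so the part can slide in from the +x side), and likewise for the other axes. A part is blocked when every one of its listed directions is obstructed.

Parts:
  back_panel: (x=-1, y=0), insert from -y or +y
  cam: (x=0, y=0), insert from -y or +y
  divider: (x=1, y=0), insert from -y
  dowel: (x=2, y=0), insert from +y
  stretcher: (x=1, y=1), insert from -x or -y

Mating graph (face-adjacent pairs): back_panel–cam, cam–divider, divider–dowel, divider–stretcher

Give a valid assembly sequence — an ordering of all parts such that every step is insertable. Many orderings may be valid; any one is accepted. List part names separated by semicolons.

back_panel; cam; divider; dowel; stretcher

1. back_panel@(-1, 0) [-y clear] — {back_panel}
2. cam@(0, 0) [-y clear] — {back_panel, cam}
3. divider@(1, 0) [-y clear] — {back_panel, cam, divider}
4. dowel@(2, 0) [+y clear] — {back_panel, cam, divider, dowel}
5. stretcher@(1, 1) [-x clear] — {back_panel, cam, divider, dowel, stretcher}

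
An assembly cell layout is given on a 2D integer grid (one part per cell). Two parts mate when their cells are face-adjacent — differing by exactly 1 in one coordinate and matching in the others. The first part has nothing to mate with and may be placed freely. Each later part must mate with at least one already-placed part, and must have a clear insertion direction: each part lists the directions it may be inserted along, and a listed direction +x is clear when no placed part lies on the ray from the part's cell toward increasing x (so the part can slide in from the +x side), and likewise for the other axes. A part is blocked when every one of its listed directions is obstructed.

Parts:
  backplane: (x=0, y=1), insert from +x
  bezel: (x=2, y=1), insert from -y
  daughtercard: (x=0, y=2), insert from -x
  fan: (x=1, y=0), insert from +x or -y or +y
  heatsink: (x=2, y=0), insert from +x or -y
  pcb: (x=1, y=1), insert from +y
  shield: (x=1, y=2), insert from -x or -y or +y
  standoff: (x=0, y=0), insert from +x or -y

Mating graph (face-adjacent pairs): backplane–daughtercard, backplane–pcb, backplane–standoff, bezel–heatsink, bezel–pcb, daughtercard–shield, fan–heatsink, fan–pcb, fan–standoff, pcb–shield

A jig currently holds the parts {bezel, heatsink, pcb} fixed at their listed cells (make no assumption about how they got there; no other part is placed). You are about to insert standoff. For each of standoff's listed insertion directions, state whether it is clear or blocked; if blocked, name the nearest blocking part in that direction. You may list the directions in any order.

+x: nearest on ray is heatsink@(2, 0) ⇒ blocked
-y: ray from standoff(0, 0) has no placed part ⇒ clear

+x: blocked by heatsink; -y: clear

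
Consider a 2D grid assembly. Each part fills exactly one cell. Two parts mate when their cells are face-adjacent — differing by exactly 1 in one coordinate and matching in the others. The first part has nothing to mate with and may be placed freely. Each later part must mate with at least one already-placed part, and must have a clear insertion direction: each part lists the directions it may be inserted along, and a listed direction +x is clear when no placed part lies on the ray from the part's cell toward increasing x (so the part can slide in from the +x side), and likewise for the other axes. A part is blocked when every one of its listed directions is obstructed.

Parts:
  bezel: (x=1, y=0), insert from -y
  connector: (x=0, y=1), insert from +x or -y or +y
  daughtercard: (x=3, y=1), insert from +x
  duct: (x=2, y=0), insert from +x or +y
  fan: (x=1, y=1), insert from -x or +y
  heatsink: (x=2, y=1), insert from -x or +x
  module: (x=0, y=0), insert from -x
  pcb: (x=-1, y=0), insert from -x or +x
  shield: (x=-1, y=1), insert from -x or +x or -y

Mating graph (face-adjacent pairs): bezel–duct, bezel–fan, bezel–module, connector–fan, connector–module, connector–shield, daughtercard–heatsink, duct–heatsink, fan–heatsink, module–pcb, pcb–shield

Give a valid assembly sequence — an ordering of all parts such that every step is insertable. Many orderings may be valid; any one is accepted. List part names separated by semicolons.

module; pcb; connector; fan; bezel; shield; duct; heatsink; daughtercard

1. module@(0, 0) [-x clear] — {module}
2. pcb@(-1, 0) [-x clear] — {module, pcb}
3. connector@(0, 1) [+x clear] — {connector, module, pcb}
4. fan@(1, 1) [+y clear] — {connector, fan, module, pcb}
5. bezel@(1, 0) [-y clear] — {bezel, connector, fan, module, pcb}
6. shield@(-1, 1) [-x clear] — {bezel, connector, fan, module, pcb, shield}
7. duct@(2, 0) [+x clear] — {bezel, connector, duct, fan, module, pcb, shield}
8. heatsink@(2, 1) [+x clear] — {bezel, connector, duct, fan, heatsink, module, pcb, shield}
9. daughtercard@(3, 1) [+x clear] — {bezel, connector, daughtercard, duct, fan, heatsink, module, pcb, shield}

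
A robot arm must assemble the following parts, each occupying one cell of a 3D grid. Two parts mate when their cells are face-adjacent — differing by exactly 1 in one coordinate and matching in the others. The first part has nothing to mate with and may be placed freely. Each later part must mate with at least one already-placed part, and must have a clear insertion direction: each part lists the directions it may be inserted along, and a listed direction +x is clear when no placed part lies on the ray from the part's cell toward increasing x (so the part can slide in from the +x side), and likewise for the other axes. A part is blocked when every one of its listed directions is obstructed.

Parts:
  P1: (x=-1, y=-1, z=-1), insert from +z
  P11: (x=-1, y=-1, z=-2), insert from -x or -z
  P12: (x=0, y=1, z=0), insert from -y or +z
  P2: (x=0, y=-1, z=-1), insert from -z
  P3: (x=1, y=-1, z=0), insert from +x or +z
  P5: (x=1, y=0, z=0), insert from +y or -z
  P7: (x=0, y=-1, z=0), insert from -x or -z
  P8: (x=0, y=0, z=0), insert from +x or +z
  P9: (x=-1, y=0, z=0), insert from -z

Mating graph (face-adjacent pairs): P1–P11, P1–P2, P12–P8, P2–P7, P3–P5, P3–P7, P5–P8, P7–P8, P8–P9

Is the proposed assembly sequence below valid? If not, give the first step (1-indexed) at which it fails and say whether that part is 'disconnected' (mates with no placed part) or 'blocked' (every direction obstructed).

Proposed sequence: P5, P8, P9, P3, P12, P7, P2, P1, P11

Valid

1. P5@(1, 0, 0) [+y clear] — {P5}
2. P8@(0, 0, 0) [+z clear] — {P5, P8}
3. P9@(-1, 0, 0) [-z clear] — {P5, P8, P9}
4. P3@(1, -1, 0) [+x clear] — {P3, P5, P8, P9}
5. P12@(0, 1, 0) [+z clear] — {P12, P3, P5, P8, P9}
6. P7@(0, -1, 0) [-x clear] — {P12, P3, P5, P7, P8, P9}
7. P2@(0, -1, -1) [-z clear] — {P12, P2, P3, P5, P7, P8, P9}
8. P1@(-1, -1, -1) [+z clear] — {P1, P12, P2, P3, P5, P7, P8, P9}
9. P11@(-1, -1, -2) [-x clear] — {P1, P11, P12, P2, P3, P5, P7, P8, P9}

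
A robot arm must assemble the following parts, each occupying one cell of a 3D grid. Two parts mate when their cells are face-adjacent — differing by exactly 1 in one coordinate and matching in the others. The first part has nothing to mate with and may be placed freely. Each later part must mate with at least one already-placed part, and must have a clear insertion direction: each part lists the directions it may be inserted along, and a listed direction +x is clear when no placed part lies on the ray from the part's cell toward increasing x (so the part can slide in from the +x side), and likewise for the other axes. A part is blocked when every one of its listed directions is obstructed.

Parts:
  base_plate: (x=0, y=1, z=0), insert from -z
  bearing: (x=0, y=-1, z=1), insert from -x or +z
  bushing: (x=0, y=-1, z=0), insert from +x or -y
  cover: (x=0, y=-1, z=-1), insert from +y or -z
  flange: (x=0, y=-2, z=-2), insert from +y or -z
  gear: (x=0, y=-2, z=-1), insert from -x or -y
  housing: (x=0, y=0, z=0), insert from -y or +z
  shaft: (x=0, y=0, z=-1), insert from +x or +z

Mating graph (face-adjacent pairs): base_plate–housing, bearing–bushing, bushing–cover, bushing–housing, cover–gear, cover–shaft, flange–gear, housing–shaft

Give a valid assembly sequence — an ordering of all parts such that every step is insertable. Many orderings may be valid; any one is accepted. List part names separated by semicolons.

1. flange@(0, -2, -2) [+y clear] — {flange}
2. gear@(0, -2, -1) [-x clear] — {flange, gear}
3. cover@(0, -1, -1) [+y clear] — {cover, flange, gear}
4. shaft@(0, 0, -1) [+x clear] — {cover, flange, gear, shaft}
5. housing@(0, 0, 0) [-y clear] — {cover, flange, gear, housing, shaft}
6. bushing@(0, -1, 0) [+x clear] — {bushing, cover, flange, gear, housing, shaft}
7. bearing@(0, -1, 1) [-x clear] — {bearing, bushing, cover, flange, gear, housing, shaft}
8. base_plate@(0, 1, 0) [-z clear] — {base_plate, bearing, bushing, cover, flange, gear, housing, shaft}

flange; gear; cover; shaft; housing; bushing; bearing; base_plate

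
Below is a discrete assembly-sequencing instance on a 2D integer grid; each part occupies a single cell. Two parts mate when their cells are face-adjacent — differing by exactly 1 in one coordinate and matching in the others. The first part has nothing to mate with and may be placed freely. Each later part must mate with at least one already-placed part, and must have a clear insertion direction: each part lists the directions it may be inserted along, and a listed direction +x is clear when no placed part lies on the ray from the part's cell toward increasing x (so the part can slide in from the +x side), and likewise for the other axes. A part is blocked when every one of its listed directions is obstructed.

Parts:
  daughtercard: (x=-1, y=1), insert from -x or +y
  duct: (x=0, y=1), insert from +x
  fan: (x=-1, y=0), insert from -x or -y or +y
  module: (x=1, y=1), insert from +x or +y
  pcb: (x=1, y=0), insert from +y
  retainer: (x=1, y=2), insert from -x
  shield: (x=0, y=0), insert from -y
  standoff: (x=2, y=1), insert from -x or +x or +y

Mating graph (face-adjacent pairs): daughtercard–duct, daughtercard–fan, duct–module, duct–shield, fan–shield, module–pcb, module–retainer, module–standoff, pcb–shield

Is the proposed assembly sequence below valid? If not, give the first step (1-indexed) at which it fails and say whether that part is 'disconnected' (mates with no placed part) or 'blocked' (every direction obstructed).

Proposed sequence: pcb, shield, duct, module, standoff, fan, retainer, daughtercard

1. pcb@(1, 0) [+y clear] — {pcb}
2. shield@(0, 0) [-y clear] — {pcb, shield}
3. duct@(0, 1) [+x clear] — {duct, pcb, shield}
4. module@(1, 1) [+x clear] — {duct, module, pcb, shield}
5. standoff@(2, 1) [+x clear] — {duct, module, pcb, shield, standoff}
6. fan@(-1, 0) [-x clear] — {duct, fan, module, pcb, shield, standoff}
7. retainer@(1, 2) [-x clear] — {duct, fan, module, pcb, retainer, shield, standoff}
8. daughtercard@(-1, 1) [-x clear] — {daughtercard, duct, fan, module, pcb, retainer, shield, standoff}

Valid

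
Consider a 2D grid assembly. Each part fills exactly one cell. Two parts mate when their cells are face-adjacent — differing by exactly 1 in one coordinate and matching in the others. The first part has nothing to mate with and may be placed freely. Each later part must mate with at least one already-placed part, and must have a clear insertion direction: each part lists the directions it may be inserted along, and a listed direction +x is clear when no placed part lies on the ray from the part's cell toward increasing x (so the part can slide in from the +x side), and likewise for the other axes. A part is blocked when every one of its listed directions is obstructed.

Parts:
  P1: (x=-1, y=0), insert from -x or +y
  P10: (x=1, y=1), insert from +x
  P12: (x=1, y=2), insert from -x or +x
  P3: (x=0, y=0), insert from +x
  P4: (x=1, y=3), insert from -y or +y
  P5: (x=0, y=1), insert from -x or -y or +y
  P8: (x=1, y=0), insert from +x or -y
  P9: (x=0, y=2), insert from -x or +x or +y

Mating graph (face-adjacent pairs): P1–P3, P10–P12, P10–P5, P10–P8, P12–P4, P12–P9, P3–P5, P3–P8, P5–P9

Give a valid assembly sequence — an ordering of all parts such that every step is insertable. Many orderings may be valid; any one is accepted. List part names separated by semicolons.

1. P12@(1, 2) [-x clear] — {P12}
2. P9@(0, 2) [-x clear] — {P12, P9}
3. P4@(1, 3) [+y clear] — {P12, P4, P9}
4. P5@(0, 1) [-x clear] — {P12, P4, P5, P9}
5. P3@(0, 0) [+x clear] — {P12, P3, P4, P5, P9}
6. P1@(-1, 0) [-x clear] — {P1, P12, P3, P4, P5, P9}
7. P8@(1, 0) [+x clear] — {P1, P12, P3, P4, P5, P8, P9}
8. P10@(1, 1) [+x clear] — {P1, P10, P12, P3, P4, P5, P8, P9}

P12; P9; P4; P5; P3; P1; P8; P10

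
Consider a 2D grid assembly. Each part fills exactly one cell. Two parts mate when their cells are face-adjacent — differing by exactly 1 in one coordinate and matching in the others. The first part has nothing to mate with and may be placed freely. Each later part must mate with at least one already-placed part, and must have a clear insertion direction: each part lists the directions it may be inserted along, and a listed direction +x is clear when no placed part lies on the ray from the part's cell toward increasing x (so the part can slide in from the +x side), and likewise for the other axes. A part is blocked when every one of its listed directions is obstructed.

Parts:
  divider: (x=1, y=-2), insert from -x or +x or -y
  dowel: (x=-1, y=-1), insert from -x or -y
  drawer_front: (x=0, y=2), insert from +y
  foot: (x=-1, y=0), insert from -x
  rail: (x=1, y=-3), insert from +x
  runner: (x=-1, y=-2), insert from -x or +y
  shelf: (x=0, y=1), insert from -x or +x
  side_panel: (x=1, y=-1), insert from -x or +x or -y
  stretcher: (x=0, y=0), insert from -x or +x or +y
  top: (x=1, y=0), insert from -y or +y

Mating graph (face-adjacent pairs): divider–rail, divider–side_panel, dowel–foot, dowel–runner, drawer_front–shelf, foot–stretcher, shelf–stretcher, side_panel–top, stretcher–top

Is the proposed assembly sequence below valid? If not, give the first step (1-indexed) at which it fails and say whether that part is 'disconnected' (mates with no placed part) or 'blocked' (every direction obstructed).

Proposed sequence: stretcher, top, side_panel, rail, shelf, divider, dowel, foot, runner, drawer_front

Invalid at step 4 (disconnected)

1. stretcher@(0, 0) [-x clear] — {stretcher}
2. top@(1, 0) [-y clear] — {stretcher, top}
3. side_panel@(1, -1) [-x clear] — {side_panel, stretcher, top}
4. rail@(1, -3) — no placed neighbour ⇒ disconnected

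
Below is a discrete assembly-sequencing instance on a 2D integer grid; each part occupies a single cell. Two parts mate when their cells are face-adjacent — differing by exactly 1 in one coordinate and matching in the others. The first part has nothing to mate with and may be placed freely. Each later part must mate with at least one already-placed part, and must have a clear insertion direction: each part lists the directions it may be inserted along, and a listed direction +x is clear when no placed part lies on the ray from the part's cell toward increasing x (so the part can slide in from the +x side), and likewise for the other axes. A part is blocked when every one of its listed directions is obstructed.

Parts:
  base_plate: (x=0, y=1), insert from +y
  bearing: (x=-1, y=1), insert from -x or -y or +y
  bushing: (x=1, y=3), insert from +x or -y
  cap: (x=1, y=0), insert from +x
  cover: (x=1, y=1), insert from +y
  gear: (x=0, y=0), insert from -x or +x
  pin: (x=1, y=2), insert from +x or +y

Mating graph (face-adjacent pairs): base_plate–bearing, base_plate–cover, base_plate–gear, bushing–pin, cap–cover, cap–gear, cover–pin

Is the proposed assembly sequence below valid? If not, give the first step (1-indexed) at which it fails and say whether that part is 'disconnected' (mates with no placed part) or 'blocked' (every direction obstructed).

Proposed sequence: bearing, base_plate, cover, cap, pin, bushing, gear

Valid

1. bearing@(-1, 1) [-x clear] — {bearing}
2. base_plate@(0, 1) [+y clear] — {base_plate, bearing}
3. cover@(1, 1) [+y clear] — {base_plate, bearing, cover}
4. cap@(1, 0) [+x clear] — {base_plate, bearing, cap, cover}
5. pin@(1, 2) [+x clear] — {base_plate, bearing, cap, cover, pin}
6. bushing@(1, 3) [+x clear] — {base_plate, bearing, bushing, cap, cover, pin}
7. gear@(0, 0) [-x clear] — {base_plate, bearing, bushing, cap, cover, gear, pin}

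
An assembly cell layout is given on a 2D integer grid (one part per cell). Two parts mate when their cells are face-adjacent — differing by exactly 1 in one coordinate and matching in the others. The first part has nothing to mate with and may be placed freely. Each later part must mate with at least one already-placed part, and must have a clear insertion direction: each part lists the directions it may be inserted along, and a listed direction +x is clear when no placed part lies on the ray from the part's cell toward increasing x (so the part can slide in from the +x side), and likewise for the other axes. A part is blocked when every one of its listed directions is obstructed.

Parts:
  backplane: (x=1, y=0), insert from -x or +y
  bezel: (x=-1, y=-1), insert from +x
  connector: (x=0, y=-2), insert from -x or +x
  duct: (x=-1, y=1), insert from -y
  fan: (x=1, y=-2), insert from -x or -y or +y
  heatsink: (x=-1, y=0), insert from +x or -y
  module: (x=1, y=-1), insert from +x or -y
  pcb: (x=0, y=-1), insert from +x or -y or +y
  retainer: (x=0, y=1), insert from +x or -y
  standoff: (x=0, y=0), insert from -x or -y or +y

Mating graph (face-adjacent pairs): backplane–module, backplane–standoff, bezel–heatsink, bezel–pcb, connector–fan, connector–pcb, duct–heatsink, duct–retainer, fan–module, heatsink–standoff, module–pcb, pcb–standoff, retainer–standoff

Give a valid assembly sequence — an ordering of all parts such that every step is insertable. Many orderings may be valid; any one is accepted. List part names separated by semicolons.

standoff; retainer; duct; heatsink; bezel; pcb; module; fan; connector; backplane

1. standoff@(0, 0) [-x clear] — {standoff}
2. retainer@(0, 1) [+x clear] — {retainer, standoff}
3. duct@(-1, 1) [-y clear] — {duct, retainer, standoff}
4. heatsink@(-1, 0) [-y clear] — {duct, heatsink, retainer, standoff}
5. bezel@(-1, -1) [+x clear] — {bezel, duct, heatsink, retainer, standoff}
6. pcb@(0, -1) [+x clear] — {bezel, duct, heatsink, pcb, retainer, standoff}
7. module@(1, -1) [+x clear] — {bezel, duct, heatsink, module, pcb, retainer, standoff}
8. fan@(1, -2) [-x clear] — {bezel, duct, fan, heatsink, module, pcb, retainer, standoff}
9. connector@(0, -2) [-x clear] — {bezel, connector, duct, fan, heatsink, module, pcb, retainer, standoff}
10. backplane@(1, 0) [+y clear] — {backplane, bezel, connector, duct, fan, heatsink, module, pcb, retainer, standoff}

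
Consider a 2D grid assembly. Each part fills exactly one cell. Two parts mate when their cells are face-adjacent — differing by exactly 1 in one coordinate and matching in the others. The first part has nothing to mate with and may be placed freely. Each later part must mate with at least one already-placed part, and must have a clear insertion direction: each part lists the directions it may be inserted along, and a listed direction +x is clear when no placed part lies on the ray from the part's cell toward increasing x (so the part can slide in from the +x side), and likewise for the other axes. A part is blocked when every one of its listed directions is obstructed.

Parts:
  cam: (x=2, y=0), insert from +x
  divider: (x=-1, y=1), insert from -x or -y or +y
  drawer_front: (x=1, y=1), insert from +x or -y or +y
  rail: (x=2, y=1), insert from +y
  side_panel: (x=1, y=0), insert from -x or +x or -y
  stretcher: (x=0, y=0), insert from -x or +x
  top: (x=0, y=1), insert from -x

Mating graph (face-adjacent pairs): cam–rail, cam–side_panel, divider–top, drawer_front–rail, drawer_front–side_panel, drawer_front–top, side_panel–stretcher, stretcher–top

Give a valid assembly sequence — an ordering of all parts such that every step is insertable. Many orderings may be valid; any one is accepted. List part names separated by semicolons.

1. stretcher@(0, 0) [-x clear] — {stretcher}
2. side_panel@(1, 0) [+x clear] — {side_panel, stretcher}
3. drawer_front@(1, 1) [+x clear] — {drawer_front, side_panel, stretcher}
4. cam@(2, 0) [+x clear] — {cam, drawer_front, side_panel, stretcher}
5. rail@(2, 1) [+y clear] — {cam, drawer_front, rail, side_panel, stretcher}
6. top@(0, 1) [-x clear] — {cam, drawer_front, rail, side_panel, stretcher, top}
7. divider@(-1, 1) [-x clear] — {cam, divider, drawer_front, rail, side_panel, stretcher, top}

stretcher; side_panel; drawer_front; cam; rail; top; divider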